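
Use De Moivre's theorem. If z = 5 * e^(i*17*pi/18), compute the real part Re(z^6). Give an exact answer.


Step 1: By De Moivre's theorem, z^6 = 5^6 * e^(i*6*17*pi/18) = 15625 * (cos(17*pi/3) + i*sin(17*pi/3))
Step 2: |z|^6 = 5^6 = 15625
Step 3: Reduce the angle mod 2*pi: 17*pi/3 - 4*pi = 5*pi/3
Step 4: cos(5*pi/3) = 1/2
Step 5: Re(z^6) = 15625 * 1/2 = 15625/2

15625/2


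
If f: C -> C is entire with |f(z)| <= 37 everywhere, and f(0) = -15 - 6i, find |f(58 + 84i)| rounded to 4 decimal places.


Step 1: By Liouville's theorem, a bounded entire function is constant.
Step 2: f(z) = f(0) = -15 - 6i for all z.
Step 3: |f(w)| = |-15 - 6i| = sqrt(225 + 36)
Step 4: = 16.1555

16.1555


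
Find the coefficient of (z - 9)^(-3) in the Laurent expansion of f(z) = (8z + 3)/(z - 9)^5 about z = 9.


Step 1: Write the numerator in powers of (z - 9): 8z + 3 = 8(z - 9) + (8*9 + 3) = 8(z - 9) + 75
Step 2: Divide by (z - 9)^5: f(z) = 75(z - 9)^(-5) + 8(z - 9)^(-4)
Step 3: This finite sum is the Laurent series of f about z = 9.
Step 4: Only the powers -5 and -4 appear, so the coefficient of (z - 9)^(-3) = 0

0


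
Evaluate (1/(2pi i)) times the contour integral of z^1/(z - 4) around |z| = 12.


Step 1: f(z) = z^1, a = 4 is inside |z| = 12
Step 2: By Cauchy integral formula: (1/(2pi*i)) * integral = f(a)
Step 3: f(4) = 4^1 = 4

4


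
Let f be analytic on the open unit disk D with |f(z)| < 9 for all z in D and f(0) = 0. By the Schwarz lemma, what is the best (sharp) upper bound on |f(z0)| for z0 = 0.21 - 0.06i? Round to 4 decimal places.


Step 1: g = f/9 maps D -> D with g(0) = 0, so by the Schwarz lemma |g(z)| <= |z|, i.e. |f(z)| <= 9|z|; this is sharp (f(z) = 9z).
Step 2: |z0|^2 = 0.21^2 + (-0.06)^2 = 0.0477
Step 3: |z0| = sqrt(0.0477) = 0.218403
Step 4: Best bound = 9 * |z0| = 9 * 0.218403 = 1.9656

1.9656


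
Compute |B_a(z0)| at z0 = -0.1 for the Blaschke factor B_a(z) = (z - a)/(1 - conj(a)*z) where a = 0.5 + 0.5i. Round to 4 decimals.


Step 1: Numerator z0 - a = -0.1 - (0.5 + 0.5i) = -0.6 - 0.5i
Step 2: Denominator 1 - conj(a)*z0 = 1 - (0.5 - 0.5i)*(-0.1) = 1.05 - 0.05i
Step 3: |z0 - a|^2 = (-0.6)^2 + (-0.5)^2 = 0.61; |1 - conj(a)*z0|^2 = 1.05^2 + (-0.05)^2 = 1.105
Step 4: |B_a(-0.1)| = sqrt(0.61 / 1.105) = sqrt(0.552036)
Step 5: = 0.743

0.743


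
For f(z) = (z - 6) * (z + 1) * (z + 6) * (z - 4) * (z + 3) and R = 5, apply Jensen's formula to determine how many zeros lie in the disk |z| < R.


Jensen's formula: (1/2pi)*integral log|f(Re^it)|dt = log|f(0)| + sum_{|a_k|<R} log(R/|a_k|)
Step 1: f(0) = (-6) * 1 * 6 * (-4) * 3 = 432
Step 2: log|f(0)| = log|6| + log|-1| + log|-6| + log|4| + log|-3| = 6.0684
Step 3: Zeros inside |z| < 5: -1, 4, -3
Step 4: Jensen sum = log(5/1) + log(5/4) + log(5/3) = 2.3434
Step 5: n(R) = number of terms in the Jensen sum = count of zeros inside |z| < 5 = 3

3


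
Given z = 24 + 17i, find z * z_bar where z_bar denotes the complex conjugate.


Step 1: conj(z) = 24 - 17i
Step 2: z * conj(z) = 24^2 + 17^2
Step 3: = 576 + 289 = 865

865


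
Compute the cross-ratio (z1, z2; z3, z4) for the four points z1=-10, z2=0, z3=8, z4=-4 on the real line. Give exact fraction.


Step 1: (z1-z3)(z2-z4) = (-18) * 4 = -72
Step 2: (z1-z4)(z2-z3) = (-6) * (-8) = 48
Step 3: Cross-ratio = -72/48 = -3/2

-3/2


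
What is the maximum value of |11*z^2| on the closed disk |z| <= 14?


Step 1: On |z| = 14, |f(z)| = 11 * |z|^2 = 11 * 14^2
Step 2: By maximum modulus principle, maximum is on boundary.
Step 3: Maximum = 11 * 196 = 2156

2156


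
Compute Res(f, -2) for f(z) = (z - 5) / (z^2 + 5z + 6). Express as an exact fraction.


Step 1: Q(z) = z^2 + 5z + 6 = (z + 2)(z + 3)
Step 2: Q'(z) = 2z + 5
Step 3: Q'(-2) = 1, P(-2) = -7
Step 4: Res = P(-2)/Q'(-2) = -7/1 = -7

-7


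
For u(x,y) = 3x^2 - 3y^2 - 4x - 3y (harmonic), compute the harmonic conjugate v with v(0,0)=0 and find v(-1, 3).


Step 1: v_x = -u_y = 6y + 3
Step 2: v_y = u_x = 6x - 4
Step 3: v = 6xy + 3x - 4y + C
Step 4: v(0,0) = 0 => C = 0
Step 5: v(-1, 3) = -33

-33


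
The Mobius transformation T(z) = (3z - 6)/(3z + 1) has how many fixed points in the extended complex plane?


Step 1: Fixed points satisfy T(z) = z
Step 2: 3z^2 - 2z + 6 = 0
Step 3: Discriminant = (-2)^2 - 4*3*6 = -68
Step 4: Number of fixed points = 2

2


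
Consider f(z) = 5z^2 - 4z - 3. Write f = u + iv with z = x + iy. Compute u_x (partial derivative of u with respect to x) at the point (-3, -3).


Step 1: f(z) = 5(x+iy)^2 - 4(x+iy) - 3
Step 2: u = 5(x^2 - y^2) - 4x - 3
Step 3: u_x = 10x - 4
Step 4: At (-3, -3): u_x = -30 - 4 = -34

-34


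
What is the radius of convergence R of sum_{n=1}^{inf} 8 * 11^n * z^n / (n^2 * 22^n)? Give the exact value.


Step 1: General term a_n = 8 * 11^n / (n^2 * 22^n)
Step 2: By the root test, |a_n|^(1/n) = 8^(1/n) * 11 / (n^(2/n) * 22) -> 11/22 as n -> infinity (since 8^(1/n) -> 1 and n^(2/n) -> 1)
Step 3: R = 1/lim|a_n|^(1/n) = 22/11 = 2

2


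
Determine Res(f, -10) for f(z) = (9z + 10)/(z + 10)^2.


Step 1: Pole of order 2 at z = -10
Step 2: Res = lim d/dz [(z + 10)^2 * f(z)] as z -> -10
Step 3: (z + 10)^2 * f(z) = 9z + 10
Step 4: d/dz[9z + 10] = 9

9


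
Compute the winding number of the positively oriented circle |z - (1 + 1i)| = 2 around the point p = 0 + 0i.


Step 1: Center c = (1, 1), radius = 2
Step 2: |p - c|^2 = (-1)^2 + (-1)^2 = 2
Step 3: r^2 = 4
Step 4: |p-c| < r so winding number = 1

1


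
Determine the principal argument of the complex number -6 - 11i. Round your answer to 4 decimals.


Step 1: z = -6 - 11i
Step 2: arg(z) = atan2(-11, -6)
Step 3: arg(z) = -2.0701

-2.0701


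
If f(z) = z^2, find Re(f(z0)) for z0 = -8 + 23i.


Step 1: z0 = -8 + 23i
Step 2: z0^2 = (-8)^2 - 23^2 - 368i
Step 3: real part = 64 - 529 = -465

-465


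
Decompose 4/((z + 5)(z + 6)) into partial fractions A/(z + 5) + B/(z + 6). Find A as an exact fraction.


Step 1: Multiply both sides by (z + 5) and set z = -5
Step 2: A = 4 / (-5 + 6)
Step 3: A = 4 / 1
Step 4: A = 4

4


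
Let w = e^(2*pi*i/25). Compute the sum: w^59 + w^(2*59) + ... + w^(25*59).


Step 1: The sum sum_{j=1}^{n} w^(k*j) equals n if n | k, else 0.
Step 2: Here n = 25, k = 59
Step 3: Does n divide k? 25 | 59 -> False
Step 4: Sum = 0

0


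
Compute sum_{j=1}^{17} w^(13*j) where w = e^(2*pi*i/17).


Step 1: The sum sum_{j=1}^{n} w^(k*j) equals n if n | k, else 0.
Step 2: Here n = 17, k = 13
Step 3: Does n divide k? 17 | 13 -> False
Step 4: Sum = 0

0


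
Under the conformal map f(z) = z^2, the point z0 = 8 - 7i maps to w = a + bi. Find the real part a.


Step 1: z0 = 8 - 7i
Step 2: z0^2 = 8^2 - (-7)^2 - 112i
Step 3: real part = 64 - 49 = 15

15


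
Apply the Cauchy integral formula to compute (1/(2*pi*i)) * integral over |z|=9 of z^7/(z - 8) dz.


Step 1: f(z) = z^7, a = 8 is inside |z| = 9
Step 2: By Cauchy integral formula: (1/(2pi*i)) * integral = f(a)
Step 3: f(8) = 8^7 = 2097152

2097152


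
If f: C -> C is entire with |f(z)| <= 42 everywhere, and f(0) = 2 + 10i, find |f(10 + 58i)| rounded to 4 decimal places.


Step 1: By Liouville's theorem, a bounded entire function is constant.
Step 2: f(z) = f(0) = 2 + 10i for all z.
Step 3: |f(w)| = |2 + 10i| = sqrt(4 + 100)
Step 4: = 10.198

10.198


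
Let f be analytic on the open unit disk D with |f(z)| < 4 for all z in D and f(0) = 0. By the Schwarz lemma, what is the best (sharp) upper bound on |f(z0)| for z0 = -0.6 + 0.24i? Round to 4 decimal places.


Step 1: g = f/4 maps D -> D with g(0) = 0, so by the Schwarz lemma |g(z)| <= |z|, i.e. |f(z)| <= 4|z|; this is sharp (f(z) = 4z).
Step 2: |z0|^2 = (-0.6)^2 + 0.24^2 = 0.4176
Step 3: |z0| = sqrt(0.4176) = 0.64622
Step 4: Best bound = 4 * |z0| = 4 * 0.64622 = 2.5849

2.5849


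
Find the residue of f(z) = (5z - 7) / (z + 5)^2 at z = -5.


Step 1: Pole of order 2 at z = -5
Step 2: Res = lim d/dz [(z + 5)^2 * f(z)] as z -> -5
Step 3: (z + 5)^2 * f(z) = 5z - 7
Step 4: d/dz[5z - 7] = 5

5


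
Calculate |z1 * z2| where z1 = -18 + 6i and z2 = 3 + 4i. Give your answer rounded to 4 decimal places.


Step 1: |z1| = sqrt((-18)^2 + 6^2) = sqrt(360)
Step 2: |z2| = sqrt(3^2 + 4^2) = sqrt(25)
Step 3: |z1*z2| = |z1|*|z2| = sqrt(360) * sqrt(25) = sqrt(360 * 25) = sqrt(9000)
Step 4: = 94.8683

94.8683


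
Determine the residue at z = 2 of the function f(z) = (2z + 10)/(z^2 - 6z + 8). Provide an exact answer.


Step 1: Q(z) = z^2 - 6z + 8 = (z - 2)(z - 4)
Step 2: Q'(z) = 2z - 6
Step 3: Q'(2) = -2, P(2) = 14
Step 4: Res = P(2)/Q'(2) = 14/(-2) = -7

-7


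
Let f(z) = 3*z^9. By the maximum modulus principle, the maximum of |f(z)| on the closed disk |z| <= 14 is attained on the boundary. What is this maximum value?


Step 1: On |z| = 14, |f(z)| = 3 * |z|^9 = 3 * 14^9
Step 2: By maximum modulus principle, maximum is on boundary.
Step 3: Maximum = 3 * 20661046784 = 61983140352

61983140352


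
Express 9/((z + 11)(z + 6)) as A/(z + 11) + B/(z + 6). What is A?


Step 1: Multiply both sides by (z + 11) and set z = -11
Step 2: A = 9 / (-11 + 6)
Step 3: A = 9 / (-5)
Step 4: A = -9/5

-9/5


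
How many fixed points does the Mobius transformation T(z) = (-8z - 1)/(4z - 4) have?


Step 1: Fixed points satisfy T(z) = z
Step 2: 4z^2 + 4z + 1 = 0
Step 3: Discriminant = 4^2 - 4*4*1 = 0
Step 4: Number of fixed points = 1

1


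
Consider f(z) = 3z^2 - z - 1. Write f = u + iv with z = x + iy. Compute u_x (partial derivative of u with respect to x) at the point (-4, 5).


Step 1: f(z) = 3(x+iy)^2 - (x+iy) - 1
Step 2: u = 3(x^2 - y^2) - x - 1
Step 3: u_x = 6x - 1
Step 4: At (-4, 5): u_x = -24 - 1 = -25

-25


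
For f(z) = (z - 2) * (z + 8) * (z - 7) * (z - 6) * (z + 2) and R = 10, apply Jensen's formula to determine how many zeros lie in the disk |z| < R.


Jensen's formula: (1/2pi)*integral log|f(Re^it)|dt = log|f(0)| + sum_{|a_k|<R} log(R/|a_k|)
Step 1: f(0) = (-2) * 8 * (-7) * (-6) * 2 = -1344
Step 2: log|f(0)| = log|2| + log|-8| + log|7| + log|6| + log|-2| = 7.2034
Step 3: Zeros inside |z| < 10: 2, -8, 7, 6, -2
Step 4: Jensen sum = log(10/2) + log(10/8) + log(10/7) + log(10/6) + log(10/2) = 4.3095
Step 5: n(R) = number of terms in the Jensen sum = count of zeros inside |z| < 10 = 5

5


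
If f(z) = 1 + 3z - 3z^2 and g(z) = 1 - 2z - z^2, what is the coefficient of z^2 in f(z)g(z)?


Step 1: z^2 term in f*g comes from: (1)*(-z^2) + (3z)*(-2z) + (-3z^2)*(1)
Step 2: = -1 - 6 - 3
Step 3: = -10

-10


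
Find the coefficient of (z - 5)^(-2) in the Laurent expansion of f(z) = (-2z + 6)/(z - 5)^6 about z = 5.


Step 1: Write the numerator in powers of (z - 5): -2z + 6 = -2(z - 5) + (-2*5 + 6) = -2(z - 5) - 4
Step 2: Divide by (z - 5)^6: f(z) = -4(z - 5)^(-6) - 2(z - 5)^(-5)
Step 3: This finite sum is the Laurent series of f about z = 5.
Step 4: Only the powers -6 and -5 appear, so the coefficient of (z - 5)^(-2) = 0

0


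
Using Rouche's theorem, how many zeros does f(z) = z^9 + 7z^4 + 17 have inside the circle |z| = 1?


Step 1: On |z| = 1 the three terms have sizes |z^9| = 1^9 = 1, |7z^4| = 7*1^4 = 7, |17| = 17
Step 2: The dominant term is g(z) = 17; let h(z) = z^9 + 7z^4 so f = g + h
Step 3: On |z| = 1: |g| = 17 and |h| <= 1 + 7 = 8
Step 4: Since 17 > 8, |h| < |g| on |z| = 1, so by Rouche f has the same number of zeros as g inside |z| < 1
Step 5: g(z) = 17 is a nonzero constant with no zeros inside |z| < 1. Answer = 0

0


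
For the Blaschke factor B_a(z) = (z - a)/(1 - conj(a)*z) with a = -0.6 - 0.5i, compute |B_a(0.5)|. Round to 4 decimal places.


Step 1: Numerator z0 - a = 0.5 - (-0.6 - 0.5i) = 1.1 + 0.5i
Step 2: Denominator 1 - conj(a)*z0 = 1 - (-0.6 + 0.5i)*0.5 = 1.3 - 0.25i
Step 3: |z0 - a|^2 = 1.1^2 + 0.5^2 = 1.46; |1 - conj(a)*z0|^2 = 1.3^2 + (-0.25)^2 = 1.7525
Step 4: |B_a(0.5)| = sqrt(1.46 / 1.7525) = sqrt(0.833096)
Step 5: = 0.9127

0.9127


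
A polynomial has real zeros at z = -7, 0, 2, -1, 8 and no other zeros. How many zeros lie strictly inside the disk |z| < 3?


Step 1: Check each root:
  z = -7: |-7| = 7 >= 3
  z = 0: |0| = 0 < 3
  z = 2: |2| = 2 < 3
  z = -1: |-1| = 1 < 3
  z = 8: |8| = 8 >= 3
Step 2: Count = 3

3


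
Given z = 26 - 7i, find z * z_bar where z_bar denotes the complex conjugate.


Step 1: conj(z) = 26 + 7i
Step 2: z * conj(z) = 26^2 + (-7)^2
Step 3: = 676 + 49 = 725

725


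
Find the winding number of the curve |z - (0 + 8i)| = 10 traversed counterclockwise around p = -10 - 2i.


Step 1: Center c = (0, 8), radius = 10
Step 2: |p - c|^2 = (-10)^2 + (-10)^2 = 200
Step 3: r^2 = 100
Step 4: |p-c| > r so winding number = 0

0


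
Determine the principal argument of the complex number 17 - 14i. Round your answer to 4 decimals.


Step 1: z = 17 - 14i
Step 2: arg(z) = atan2(-14, 17)
Step 3: arg(z) = -0.6889

-0.6889


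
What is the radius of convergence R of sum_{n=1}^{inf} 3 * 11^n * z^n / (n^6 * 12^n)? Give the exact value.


Step 1: General term a_n = 3 * 11^n / (n^6 * 12^n)
Step 2: By the root test, |a_n|^(1/n) = 3^(1/n) * 11 / (n^(6/n) * 12) -> 11/12 as n -> infinity (since 3^(1/n) -> 1 and n^(6/n) -> 1)
Step 3: R = 1/lim|a_n|^(1/n) = 12/11

12/11


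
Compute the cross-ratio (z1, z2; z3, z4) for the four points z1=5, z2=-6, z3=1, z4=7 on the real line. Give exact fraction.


Step 1: (z1-z3)(z2-z4) = 4 * (-13) = -52
Step 2: (z1-z4)(z2-z3) = (-2) * (-7) = 14
Step 3: Cross-ratio = -52/14 = -26/7

-26/7


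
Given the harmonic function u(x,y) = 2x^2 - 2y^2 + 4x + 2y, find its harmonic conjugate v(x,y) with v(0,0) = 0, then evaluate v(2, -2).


Step 1: v_x = -u_y = 4y - 2
Step 2: v_y = u_x = 4x + 4
Step 3: v = 4xy - 2x + 4y + C
Step 4: v(0,0) = 0 => C = 0
Step 5: v(2, -2) = -28

-28


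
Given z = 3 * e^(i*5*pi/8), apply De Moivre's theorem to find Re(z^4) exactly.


Step 1: By De Moivre's theorem, z^4 = 3^4 * e^(i*4*5*pi/8) = 81 * (cos(5*pi/2) + i*sin(5*pi/2))
Step 2: |z|^4 = 3^4 = 81
Step 3: Reduce the angle mod 2*pi: 5*pi/2 - 2*pi = pi/2
Step 4: cos(pi/2) = 0
Step 5: Re(z^4) = 81 * 0 = 0

0


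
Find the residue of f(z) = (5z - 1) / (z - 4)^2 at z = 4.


Step 1: Pole of order 2 at z = 4
Step 2: Res = lim d/dz [(z - 4)^2 * f(z)] as z -> 4
Step 3: (z - 4)^2 * f(z) = 5z - 1
Step 4: d/dz[5z - 1] = 5

5


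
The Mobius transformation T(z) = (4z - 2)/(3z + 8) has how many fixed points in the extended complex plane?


Step 1: Fixed points satisfy T(z) = z
Step 2: 3z^2 + 4z + 2 = 0
Step 3: Discriminant = 4^2 - 4*3*2 = -8
Step 4: Number of fixed points = 2

2


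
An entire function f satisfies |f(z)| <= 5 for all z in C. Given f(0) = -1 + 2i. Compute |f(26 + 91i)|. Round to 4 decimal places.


Step 1: By Liouville's theorem, a bounded entire function is constant.
Step 2: f(z) = f(0) = -1 + 2i for all z.
Step 3: |f(w)| = |-1 + 2i| = sqrt(1 + 4)
Step 4: = 2.2361

2.2361


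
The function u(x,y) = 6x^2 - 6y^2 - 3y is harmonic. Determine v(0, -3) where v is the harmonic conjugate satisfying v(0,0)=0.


Step 1: v_x = -u_y = 12y + 3
Step 2: v_y = u_x = 12x + 0
Step 3: v = 12xy + 3x + C
Step 4: v(0,0) = 0 => C = 0
Step 5: v(0, -3) = 0

0


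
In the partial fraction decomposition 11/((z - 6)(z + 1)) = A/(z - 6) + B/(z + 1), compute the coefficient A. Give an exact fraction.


Step 1: Multiply both sides by (z - 6) and set z = 6
Step 2: A = 11 / (6 + 1)
Step 3: A = 11 / 7
Step 4: A = 11/7

11/7


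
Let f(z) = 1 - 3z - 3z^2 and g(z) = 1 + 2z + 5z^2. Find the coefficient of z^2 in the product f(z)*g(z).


Step 1: z^2 term in f*g comes from: (1)*(5z^2) + (-3z)*(2z) + (-3z^2)*(1)
Step 2: = 5 - 6 - 3
Step 3: = -4

-4


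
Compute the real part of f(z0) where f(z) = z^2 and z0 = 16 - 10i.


Step 1: z0 = 16 - 10i
Step 2: z0^2 = 16^2 - (-10)^2 - 320i
Step 3: real part = 256 - 100 = 156

156


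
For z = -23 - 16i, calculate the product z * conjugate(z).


Step 1: conj(z) = -23 + 16i
Step 2: z * conj(z) = (-23)^2 + (-16)^2
Step 3: = 529 + 256 = 785

785


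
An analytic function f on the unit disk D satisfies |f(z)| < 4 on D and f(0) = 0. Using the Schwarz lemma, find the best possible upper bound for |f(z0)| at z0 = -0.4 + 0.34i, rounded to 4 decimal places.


Step 1: g = f/4 maps D -> D with g(0) = 0, so by the Schwarz lemma |g(z)| <= |z|, i.e. |f(z)| <= 4|z|; this is sharp (f(z) = 4z).
Step 2: |z0|^2 = (-0.4)^2 + 0.34^2 = 0.2756
Step 3: |z0| = sqrt(0.2756) = 0.524976
Step 4: Best bound = 4 * |z0| = 4 * 0.524976 = 2.0999

2.0999


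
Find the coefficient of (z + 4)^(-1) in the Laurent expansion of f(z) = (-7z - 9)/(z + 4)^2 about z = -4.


Step 1: Write the numerator in powers of (z + 4): -7z - 9 = -7(z + 4) + (-7*(-4) - 9) = -7(z + 4) + 19
Step 2: Divide by (z + 4)^2: f(z) = 19(z + 4)^(-2) - 7(z + 4)^(-1)
Step 3: This finite sum is the Laurent series of f about z = -4.
Step 4: Coefficient of (z + 4)^(-1) = coefficient of (z + 4) in the re-centred numerator = -7

-7


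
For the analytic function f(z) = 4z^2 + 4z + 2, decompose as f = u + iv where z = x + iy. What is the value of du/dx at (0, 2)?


Step 1: f(z) = 4(x+iy)^2 + 4(x+iy) + 2
Step 2: u = 4(x^2 - y^2) + 4x + 2
Step 3: u_x = 8x + 4
Step 4: At (0, 2): u_x = 0 + 4 = 4

4


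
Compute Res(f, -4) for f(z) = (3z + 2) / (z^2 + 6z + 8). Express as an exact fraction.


Step 1: Q(z) = z^2 + 6z + 8 = (z + 4)(z + 2)
Step 2: Q'(z) = 2z + 6
Step 3: Q'(-4) = -2, P(-4) = -10
Step 4: Res = P(-4)/Q'(-4) = -10/(-2) = 5

5


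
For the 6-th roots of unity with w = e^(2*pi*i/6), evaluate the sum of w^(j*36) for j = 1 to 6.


Step 1: The sum sum_{j=1}^{n} w^(k*j) equals n if n | k, else 0.
Step 2: Here n = 6, k = 36
Step 3: Does n divide k? 6 | 36 -> True
Step 4: Sum = 6

6


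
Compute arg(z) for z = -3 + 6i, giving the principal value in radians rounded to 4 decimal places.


Step 1: z = -3 + 6i
Step 2: arg(z) = atan2(6, -3)
Step 3: arg(z) = 2.0344

2.0344


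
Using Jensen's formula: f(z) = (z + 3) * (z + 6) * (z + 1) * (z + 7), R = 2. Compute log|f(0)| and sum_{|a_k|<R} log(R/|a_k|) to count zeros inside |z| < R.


Jensen's formula: (1/2pi)*integral log|f(Re^it)|dt = log|f(0)| + sum_{|a_k|<R} log(R/|a_k|)
Step 1: f(0) = 3 * 6 * 1 * 7 = 126
Step 2: log|f(0)| = log|-3| + log|-6| + log|-1| + log|-7| = 4.8363
Step 3: Zeros inside |z| < 2: -1
Step 4: Jensen sum = log(2/1) = 0.6931
Step 5: n(R) = number of terms in the Jensen sum = count of zeros inside |z| < 2 = 1

1


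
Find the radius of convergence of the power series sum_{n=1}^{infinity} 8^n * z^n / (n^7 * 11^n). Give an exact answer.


Step 1: General term a_n = 8^n / (n^7 * 11^n)
Step 2: By the root test, |a_n|^(1/n) = 8 / (n^(7/n) * 11) -> 8/11 as n -> infinity (since n^(7/n) -> 1)
Step 3: R = 1/lim|a_n|^(1/n) = 11/8

11/8


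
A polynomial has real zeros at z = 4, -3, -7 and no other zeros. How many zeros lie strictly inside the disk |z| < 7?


Step 1: Check each root:
  z = 4: |4| = 4 < 7
  z = -3: |-3| = 3 < 7
  z = -7: |-7| = 7 >= 7
Step 2: Count = 2

2


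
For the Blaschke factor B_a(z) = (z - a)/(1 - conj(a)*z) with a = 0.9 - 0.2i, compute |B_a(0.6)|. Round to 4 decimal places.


Step 1: Numerator z0 - a = 0.6 - (0.9 - 0.2i) = -0.3 + 0.2i
Step 2: Denominator 1 - conj(a)*z0 = 1 - (0.9 + 0.2i)*0.6 = 0.46 - 0.12i
Step 3: |z0 - a|^2 = (-0.3)^2 + 0.2^2 = 0.13; |1 - conj(a)*z0|^2 = 0.46^2 + (-0.12)^2 = 0.226
Step 4: |B_a(0.6)| = sqrt(0.13 / 0.226) = sqrt(0.575221)
Step 5: = 0.7584

0.7584


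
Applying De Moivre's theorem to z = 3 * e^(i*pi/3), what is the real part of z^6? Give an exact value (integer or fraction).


Step 1: By De Moivre's theorem, z^6 = 3^6 * e^(i*6*pi/3) = 729 * (cos(2*pi) + i*sin(2*pi))
Step 2: |z|^6 = 3^6 = 729
Step 3: Reduce the angle mod 2*pi: 2*pi - 2*pi = 0
Step 4: cos(0) = 1
Step 5: Re(z^6) = 729 * 1 = 729

729


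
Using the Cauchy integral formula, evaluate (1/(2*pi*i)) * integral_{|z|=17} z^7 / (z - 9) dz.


Step 1: f(z) = z^7, a = 9 is inside |z| = 17
Step 2: By Cauchy integral formula: (1/(2pi*i)) * integral = f(a)
Step 3: f(9) = 9^7 = 4782969

4782969


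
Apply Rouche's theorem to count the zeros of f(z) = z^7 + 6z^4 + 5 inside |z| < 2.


Step 1: On |z| = 2 the three terms have sizes |z^7| = 2^7 = 128, |6z^4| = 6*2^4 = 96, |5| = 5
Step 2: The dominant term is g(z) = z^7; let h(z) = 6z^4 + 5 so f = g + h
Step 3: On |z| = 2: |g| = 128 and |h| <= 96 + 5 = 101
Step 4: Since 128 > 101, |h| < |g| on |z| = 2, so by Rouche f has the same number of zeros as g inside |z| < 2
Step 5: g(z) = z^7 has 7 zeros (all at the origin) inside |z| < 2. Answer = 7

7


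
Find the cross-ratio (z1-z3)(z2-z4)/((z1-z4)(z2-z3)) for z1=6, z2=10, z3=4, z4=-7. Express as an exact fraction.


Step 1: (z1-z3)(z2-z4) = 2 * 17 = 34
Step 2: (z1-z4)(z2-z3) = 13 * 6 = 78
Step 3: Cross-ratio = 34/78 = 17/39

17/39


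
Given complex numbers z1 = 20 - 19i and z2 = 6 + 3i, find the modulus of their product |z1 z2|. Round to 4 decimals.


Step 1: |z1| = sqrt(20^2 + (-19)^2) = sqrt(761)
Step 2: |z2| = sqrt(6^2 + 3^2) = sqrt(45)
Step 3: |z1*z2| = |z1|*|z2| = sqrt(761) * sqrt(45) = sqrt(761 * 45) = sqrt(34245)
Step 4: = 185.054

185.054


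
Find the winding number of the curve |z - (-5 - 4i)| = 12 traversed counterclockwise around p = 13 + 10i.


Step 1: Center c = (-5, -4), radius = 12
Step 2: |p - c|^2 = 18^2 + 14^2 = 520
Step 3: r^2 = 144
Step 4: |p-c| > r so winding number = 0

0


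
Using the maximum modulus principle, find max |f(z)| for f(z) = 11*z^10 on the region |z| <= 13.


Step 1: On |z| = 13, |f(z)| = 11 * |z|^10 = 11 * 13^10
Step 2: By maximum modulus principle, maximum is on boundary.
Step 3: Maximum = 11 * 137858491849 = 1516443410339

1516443410339


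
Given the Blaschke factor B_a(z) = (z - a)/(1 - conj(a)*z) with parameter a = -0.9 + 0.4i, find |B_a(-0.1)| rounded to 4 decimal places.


Step 1: Numerator z0 - a = -0.1 - (-0.9 + 0.4i) = 0.8 - 0.4i
Step 2: Denominator 1 - conj(a)*z0 = 1 - (-0.9 - 0.4i)*(-0.1) = 0.91 - 0.04i
Step 3: |z0 - a|^2 = 0.8^2 + (-0.4)^2 = 0.8; |1 - conj(a)*z0|^2 = 0.91^2 + (-0.04)^2 = 0.8297
Step 4: |B_a(-0.1)| = sqrt(0.8 / 0.8297) = sqrt(0.964204)
Step 5: = 0.9819

0.9819


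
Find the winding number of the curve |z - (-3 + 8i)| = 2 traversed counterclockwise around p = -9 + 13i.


Step 1: Center c = (-3, 8), radius = 2
Step 2: |p - c|^2 = (-6)^2 + 5^2 = 61
Step 3: r^2 = 4
Step 4: |p-c| > r so winding number = 0

0


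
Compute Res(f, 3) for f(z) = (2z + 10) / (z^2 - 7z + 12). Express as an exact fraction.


Step 1: Q(z) = z^2 - 7z + 12 = (z - 3)(z - 4)
Step 2: Q'(z) = 2z - 7
Step 3: Q'(3) = -1, P(3) = 16
Step 4: Res = P(3)/Q'(3) = 16/(-1) = -16

-16


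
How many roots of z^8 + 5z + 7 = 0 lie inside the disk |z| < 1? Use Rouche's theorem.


Step 1: On |z| = 1 the three terms have sizes |z^8| = 1^8 = 1, |5z| = 5*1 = 5, |7| = 7
Step 2: The dominant term is g(z) = 7; let h(z) = z^8 + 5z so f = g + h
Step 3: On |z| = 1: |g| = 7 and |h| <= 1 + 5 = 6
Step 4: Since 7 > 6, |h| < |g| on |z| = 1, so by Rouche f has the same number of zeros as g inside |z| < 1
Step 5: g(z) = 7 is a nonzero constant with no zeros inside |z| < 1. Answer = 0

0


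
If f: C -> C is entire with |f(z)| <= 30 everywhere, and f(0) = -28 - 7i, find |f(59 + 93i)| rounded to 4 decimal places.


Step 1: By Liouville's theorem, a bounded entire function is constant.
Step 2: f(z) = f(0) = -28 - 7i for all z.
Step 3: |f(w)| = |-28 - 7i| = sqrt(784 + 49)
Step 4: = 28.8617

28.8617


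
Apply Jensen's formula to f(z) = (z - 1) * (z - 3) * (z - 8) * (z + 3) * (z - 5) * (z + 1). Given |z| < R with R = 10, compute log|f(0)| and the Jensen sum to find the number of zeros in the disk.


Jensen's formula: (1/2pi)*integral log|f(Re^it)|dt = log|f(0)| + sum_{|a_k|<R} log(R/|a_k|)
Step 1: f(0) = (-1) * (-3) * (-8) * 3 * (-5) * 1 = 360
Step 2: log|f(0)| = log|1| + log|3| + log|8| + log|-3| + log|5| + log|-1| = 5.8861
Step 3: Zeros inside |z| < 10: 1, 3, 8, -3, 5, -1
Step 4: Jensen sum = log(10/1) + log(10/3) + log(10/8) + log(10/3) + log(10/5) + log(10/1) = 7.9294
Step 5: n(R) = number of terms in the Jensen sum = count of zeros inside |z| < 10 = 6

6


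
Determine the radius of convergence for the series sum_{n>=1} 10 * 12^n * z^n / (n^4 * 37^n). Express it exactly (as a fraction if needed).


Step 1: General term a_n = 10 * 12^n / (n^4 * 37^n)
Step 2: By the root test, |a_n|^(1/n) = 10^(1/n) * 12 / (n^(4/n) * 37) -> 12/37 as n -> infinity (since 10^(1/n) -> 1 and n^(4/n) -> 1)
Step 3: R = 1/lim|a_n|^(1/n) = 37/12

37/12


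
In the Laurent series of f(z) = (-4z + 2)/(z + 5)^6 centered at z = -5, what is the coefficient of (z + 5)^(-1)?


Step 1: Write the numerator in powers of (z + 5): -4z + 2 = -4(z + 5) + (-4*(-5) + 2) = -4(z + 5) + 22
Step 2: Divide by (z + 5)^6: f(z) = 22(z + 5)^(-6) - 4(z + 5)^(-5)
Step 3: This finite sum is the Laurent series of f about z = -5.
Step 4: Only the powers -6 and -5 appear, so the coefficient of (z + 5)^(-1) = 0

0


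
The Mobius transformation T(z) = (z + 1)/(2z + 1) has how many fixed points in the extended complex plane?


Step 1: Fixed points satisfy T(z) = z
Step 2: 2z^2 - 1 = 0
Step 3: Discriminant = 0^2 - 4*2*(-1) = 8
Step 4: Number of fixed points = 2

2


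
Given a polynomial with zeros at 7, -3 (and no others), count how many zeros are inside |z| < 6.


Step 1: Check each root:
  z = 7: |7| = 7 >= 6
  z = -3: |-3| = 3 < 6
Step 2: Count = 1

1


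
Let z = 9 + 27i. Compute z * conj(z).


Step 1: conj(z) = 9 - 27i
Step 2: z * conj(z) = 9^2 + 27^2
Step 3: = 81 + 729 = 810

810


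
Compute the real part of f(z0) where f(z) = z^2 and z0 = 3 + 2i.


Step 1: z0 = 3 + 2i
Step 2: z0^2 = 3^2 - 2^2 + 12i
Step 3: real part = 9 - 4 = 5

5


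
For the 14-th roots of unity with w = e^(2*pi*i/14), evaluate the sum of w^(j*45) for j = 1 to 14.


Step 1: The sum sum_{j=1}^{n} w^(k*j) equals n if n | k, else 0.
Step 2: Here n = 14, k = 45
Step 3: Does n divide k? 14 | 45 -> False
Step 4: Sum = 0

0


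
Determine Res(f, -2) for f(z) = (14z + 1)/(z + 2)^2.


Step 1: Pole of order 2 at z = -2
Step 2: Res = lim d/dz [(z + 2)^2 * f(z)] as z -> -2
Step 3: (z + 2)^2 * f(z) = 14z + 1
Step 4: d/dz[14z + 1] = 14

14


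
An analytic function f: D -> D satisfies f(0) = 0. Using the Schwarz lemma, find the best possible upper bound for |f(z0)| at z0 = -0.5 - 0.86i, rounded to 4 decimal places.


Step 1: Schwarz lemma: if f: D -> D is analytic with f(0) = 0, then |f(z)| <= |z| for all z in D, and this is sharp (f(z) = z).
Step 2: |z0|^2 = (-0.5)^2 + (-0.86)^2 = 0.9896
Step 3: |z0| = sqrt(0.9896) = 0.994786
Step 4: Best bound = |z0| = 0.9948

0.9948


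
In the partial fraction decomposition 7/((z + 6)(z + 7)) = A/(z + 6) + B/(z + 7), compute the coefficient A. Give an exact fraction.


Step 1: Multiply both sides by (z + 6) and set z = -6
Step 2: A = 7 / (-6 + 7)
Step 3: A = 7 / 1
Step 4: A = 7

7


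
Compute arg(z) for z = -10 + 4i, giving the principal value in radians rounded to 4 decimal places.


Step 1: z = -10 + 4i
Step 2: arg(z) = atan2(4, -10)
Step 3: arg(z) = 2.7611

2.7611


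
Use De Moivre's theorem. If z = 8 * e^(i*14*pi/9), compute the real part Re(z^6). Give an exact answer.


Step 1: By De Moivre's theorem, z^6 = 8^6 * e^(i*6*14*pi/9) = 262144 * (cos(28*pi/3) + i*sin(28*pi/3))
Step 2: |z|^6 = 8^6 = 262144
Step 3: Reduce the angle mod 2*pi: 28*pi/3 - 8*pi = 4*pi/3
Step 4: cos(4*pi/3) = -1/2
Step 5: Re(z^6) = 262144 * (-1/2) = -131072

-131072


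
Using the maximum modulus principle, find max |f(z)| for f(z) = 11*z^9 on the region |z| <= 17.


Step 1: On |z| = 17, |f(z)| = 11 * |z|^9 = 11 * 17^9
Step 2: By maximum modulus principle, maximum is on boundary.
Step 3: Maximum = 11 * 118587876497 = 1304466641467

1304466641467


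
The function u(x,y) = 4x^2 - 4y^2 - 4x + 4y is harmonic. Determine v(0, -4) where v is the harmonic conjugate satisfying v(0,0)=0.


Step 1: v_x = -u_y = 8y - 4
Step 2: v_y = u_x = 8x - 4
Step 3: v = 8xy - 4x - 4y + C
Step 4: v(0,0) = 0 => C = 0
Step 5: v(0, -4) = 16

16


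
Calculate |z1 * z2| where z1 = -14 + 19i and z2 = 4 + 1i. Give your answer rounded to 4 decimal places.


Step 1: |z1| = sqrt((-14)^2 + 19^2) = sqrt(557)
Step 2: |z2| = sqrt(4^2 + 1^2) = sqrt(17)
Step 3: |z1*z2| = |z1|*|z2| = sqrt(557) * sqrt(17) = sqrt(557 * 17) = sqrt(9469)
Step 4: = 97.3088

97.3088


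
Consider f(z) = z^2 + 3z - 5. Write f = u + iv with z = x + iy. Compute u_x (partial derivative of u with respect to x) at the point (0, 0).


Step 1: f(z) = (x+iy)^2 + 3(x+iy) - 5
Step 2: u = (x^2 - y^2) + 3x - 5
Step 3: u_x = 2x + 3
Step 4: At (0, 0): u_x = 0 + 3 = 3

3


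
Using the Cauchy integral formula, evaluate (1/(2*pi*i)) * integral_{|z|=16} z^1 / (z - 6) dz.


Step 1: f(z) = z^1, a = 6 is inside |z| = 16
Step 2: By Cauchy integral formula: (1/(2pi*i)) * integral = f(a)
Step 3: f(6) = 6^1 = 6

6


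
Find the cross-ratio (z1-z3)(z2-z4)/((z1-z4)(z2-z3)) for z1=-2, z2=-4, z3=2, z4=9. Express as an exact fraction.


Step 1: (z1-z3)(z2-z4) = (-4) * (-13) = 52
Step 2: (z1-z4)(z2-z3) = (-11) * (-6) = 66
Step 3: Cross-ratio = 52/66 = 26/33

26/33


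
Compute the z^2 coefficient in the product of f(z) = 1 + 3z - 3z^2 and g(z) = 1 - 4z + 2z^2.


Step 1: z^2 term in f*g comes from: (1)*(2z^2) + (3z)*(-4z) + (-3z^2)*(1)
Step 2: = 2 - 12 - 3
Step 3: = -13

-13


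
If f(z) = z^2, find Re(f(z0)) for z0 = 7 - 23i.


Step 1: z0 = 7 - 23i
Step 2: z0^2 = 7^2 - (-23)^2 - 322i
Step 3: real part = 49 - 529 = -480

-480


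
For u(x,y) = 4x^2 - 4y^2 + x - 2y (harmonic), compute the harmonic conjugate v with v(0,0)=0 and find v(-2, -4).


Step 1: v_x = -u_y = 8y + 2
Step 2: v_y = u_x = 8x + 1
Step 3: v = 8xy + 2x + y + C
Step 4: v(0,0) = 0 => C = 0
Step 5: v(-2, -4) = 56

56


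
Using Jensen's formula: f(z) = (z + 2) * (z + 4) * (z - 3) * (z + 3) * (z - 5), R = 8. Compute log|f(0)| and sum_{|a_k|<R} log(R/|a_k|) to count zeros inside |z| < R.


Jensen's formula: (1/2pi)*integral log|f(Re^it)|dt = log|f(0)| + sum_{|a_k|<R} log(R/|a_k|)
Step 1: f(0) = 2 * 4 * (-3) * 3 * (-5) = 360
Step 2: log|f(0)| = log|-2| + log|-4| + log|3| + log|-3| + log|5| = 5.8861
Step 3: Zeros inside |z| < 8: -2, -4, 3, -3, 5
Step 4: Jensen sum = log(8/2) + log(8/4) + log(8/3) + log(8/3) + log(8/5) = 4.5111
Step 5: n(R) = number of terms in the Jensen sum = count of zeros inside |z| < 8 = 5

5


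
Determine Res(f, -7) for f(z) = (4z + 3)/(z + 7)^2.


Step 1: Pole of order 2 at z = -7
Step 2: Res = lim d/dz [(z + 7)^2 * f(z)] as z -> -7
Step 3: (z + 7)^2 * f(z) = 4z + 3
Step 4: d/dz[4z + 3] = 4

4


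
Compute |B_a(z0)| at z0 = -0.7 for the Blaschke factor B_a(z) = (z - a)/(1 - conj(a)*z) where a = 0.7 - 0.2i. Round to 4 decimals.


Step 1: Numerator z0 - a = -0.7 - (0.7 - 0.2i) = -1.4 + 0.2i
Step 2: Denominator 1 - conj(a)*z0 = 1 - (0.7 + 0.2i)*(-0.7) = 1.49 + 0.14i
Step 3: |z0 - a|^2 = (-1.4)^2 + 0.2^2 = 2; |1 - conj(a)*z0|^2 = 1.49^2 + 0.14^2 = 2.2397
Step 4: |B_a(-0.7)| = sqrt(2 / 2.2397) = sqrt(0.892977)
Step 5: = 0.945

0.945


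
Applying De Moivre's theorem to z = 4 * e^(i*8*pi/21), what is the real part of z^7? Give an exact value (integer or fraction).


Step 1: By De Moivre's theorem, z^7 = 4^7 * e^(i*7*8*pi/21) = 16384 * (cos(8*pi/3) + i*sin(8*pi/3))
Step 2: |z|^7 = 4^7 = 16384
Step 3: Reduce the angle mod 2*pi: 8*pi/3 - 2*pi = 2*pi/3
Step 4: cos(2*pi/3) = -1/2
Step 5: Re(z^7) = 16384 * (-1/2) = -8192

-8192


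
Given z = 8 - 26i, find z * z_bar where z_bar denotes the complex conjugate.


Step 1: conj(z) = 8 + 26i
Step 2: z * conj(z) = 8^2 + (-26)^2
Step 3: = 64 + 676 = 740

740


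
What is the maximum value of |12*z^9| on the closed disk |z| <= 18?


Step 1: On |z| = 18, |f(z)| = 12 * |z|^9 = 12 * 18^9
Step 2: By maximum modulus principle, maximum is on boundary.
Step 3: Maximum = 12 * 198359290368 = 2380311484416

2380311484416


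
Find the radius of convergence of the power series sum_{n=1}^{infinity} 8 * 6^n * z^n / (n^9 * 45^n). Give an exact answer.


Step 1: General term a_n = 8 * 6^n / (n^9 * 45^n)
Step 2: By the root test, |a_n|^(1/n) = 8^(1/n) * 6 / (n^(9/n) * 45) -> 6/45 as n -> infinity (since 8^(1/n) -> 1 and n^(9/n) -> 1)
Step 3: R = 1/lim|a_n|^(1/n) = 45/6 = 15/2

15/2


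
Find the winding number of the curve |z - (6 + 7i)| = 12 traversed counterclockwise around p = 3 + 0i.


Step 1: Center c = (6, 7), radius = 12
Step 2: |p - c|^2 = (-3)^2 + (-7)^2 = 58
Step 3: r^2 = 144
Step 4: |p-c| < r so winding number = 1

1


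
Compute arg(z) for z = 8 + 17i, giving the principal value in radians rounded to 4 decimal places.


Step 1: z = 8 + 17i
Step 2: arg(z) = atan2(17, 8)
Step 3: arg(z) = 1.131

1.131


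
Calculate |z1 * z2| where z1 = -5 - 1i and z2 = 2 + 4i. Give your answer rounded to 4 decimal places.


Step 1: |z1| = sqrt((-5)^2 + (-1)^2) = sqrt(26)
Step 2: |z2| = sqrt(2^2 + 4^2) = sqrt(20)
Step 3: |z1*z2| = |z1|*|z2| = sqrt(26) * sqrt(20) = sqrt(26 * 20) = sqrt(520)
Step 4: = 22.8035

22.8035


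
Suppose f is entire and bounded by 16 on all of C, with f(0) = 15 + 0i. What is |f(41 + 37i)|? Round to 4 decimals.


Step 1: By Liouville's theorem, a bounded entire function is constant.
Step 2: f(z) = f(0) = 15 + 0i for all z.
Step 3: |f(w)| = |15 + 0i| = sqrt(225 + 0)
Step 4: = 15.0

15.0


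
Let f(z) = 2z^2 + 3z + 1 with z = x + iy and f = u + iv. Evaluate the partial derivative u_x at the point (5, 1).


Step 1: f(z) = 2(x+iy)^2 + 3(x+iy) + 1
Step 2: u = 2(x^2 - y^2) + 3x + 1
Step 3: u_x = 4x + 3
Step 4: At (5, 1): u_x = 20 + 3 = 23

23


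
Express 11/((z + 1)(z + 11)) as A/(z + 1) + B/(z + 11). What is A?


Step 1: Multiply both sides by (z + 1) and set z = -1
Step 2: A = 11 / (-1 + 11)
Step 3: A = 11 / 10
Step 4: A = 11/10

11/10


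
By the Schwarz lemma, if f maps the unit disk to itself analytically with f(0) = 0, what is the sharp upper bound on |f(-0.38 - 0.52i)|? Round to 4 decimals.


Step 1: Schwarz lemma: if f: D -> D is analytic with f(0) = 0, then |f(z)| <= |z| for all z in D, and this is sharp (f(z) = z).
Step 2: |z0|^2 = (-0.38)^2 + (-0.52)^2 = 0.4148
Step 3: |z0| = sqrt(0.4148) = 0.64405
Step 4: Best bound = |z0| = 0.644

0.644


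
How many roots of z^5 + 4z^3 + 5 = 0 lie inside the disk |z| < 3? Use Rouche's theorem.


Step 1: On |z| = 3 the three terms have sizes |z^5| = 3^5 = 243, |4z^3| = 4*3^3 = 108, |5| = 5
Step 2: The dominant term is g(z) = z^5; let h(z) = 4z^3 + 5 so f = g + h
Step 3: On |z| = 3: |g| = 243 and |h| <= 108 + 5 = 113
Step 4: Since 243 > 113, |h| < |g| on |z| = 3, so by Rouche f has the same number of zeros as g inside |z| < 3
Step 5: g(z) = z^5 has 5 zeros (all at the origin) inside |z| < 3. Answer = 5

5


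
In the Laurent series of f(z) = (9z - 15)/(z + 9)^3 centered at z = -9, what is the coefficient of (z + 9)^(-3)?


Step 1: Write the numerator in powers of (z + 9): 9z - 15 = 9(z + 9) + (9*(-9) - 15) = 9(z + 9) - 96
Step 2: Divide by (z + 9)^3: f(z) = -96(z + 9)^(-3) + 9(z + 9)^(-2)
Step 3: This finite sum is the Laurent series of f about z = -9.
Step 4: Coefficient of (z + 9)^(-3) = 9*(-9) - 15 = -96

-96


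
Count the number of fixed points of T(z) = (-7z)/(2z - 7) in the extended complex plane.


Step 1: Fixed points satisfy T(z) = z
Step 2: 2z^2 = 0
Step 3: Discriminant = 0^2 - 4*2*0 = 0
Step 4: Number of fixed points = 1

1


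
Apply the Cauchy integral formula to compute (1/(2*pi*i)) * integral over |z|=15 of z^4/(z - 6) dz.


Step 1: f(z) = z^4, a = 6 is inside |z| = 15
Step 2: By Cauchy integral formula: (1/(2pi*i)) * integral = f(a)
Step 3: f(6) = 6^4 = 1296

1296


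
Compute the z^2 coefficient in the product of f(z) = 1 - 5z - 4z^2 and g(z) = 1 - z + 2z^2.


Step 1: z^2 term in f*g comes from: (1)*(2z^2) + (-5z)*(-z) + (-4z^2)*(1)
Step 2: = 2 + 5 - 4
Step 3: = 3

3


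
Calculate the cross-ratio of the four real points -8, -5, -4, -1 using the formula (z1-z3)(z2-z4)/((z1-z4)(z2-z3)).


Step 1: (z1-z3)(z2-z4) = (-4) * (-4) = 16
Step 2: (z1-z4)(z2-z3) = (-7) * (-1) = 7
Step 3: Cross-ratio = 16/7 = 16/7

16/7


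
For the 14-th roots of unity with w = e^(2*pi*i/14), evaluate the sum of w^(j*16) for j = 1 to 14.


Step 1: The sum sum_{j=1}^{n} w^(k*j) equals n if n | k, else 0.
Step 2: Here n = 14, k = 16
Step 3: Does n divide k? 14 | 16 -> False
Step 4: Sum = 0

0


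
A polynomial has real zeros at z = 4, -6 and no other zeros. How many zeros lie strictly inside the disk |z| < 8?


Step 1: Check each root:
  z = 4: |4| = 4 < 8
  z = -6: |-6| = 6 < 8
Step 2: Count = 2

2


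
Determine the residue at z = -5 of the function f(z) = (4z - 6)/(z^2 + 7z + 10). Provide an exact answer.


Step 1: Q(z) = z^2 + 7z + 10 = (z + 5)(z + 2)
Step 2: Q'(z) = 2z + 7
Step 3: Q'(-5) = -3, P(-5) = -26
Step 4: Res = P(-5)/Q'(-5) = -26/(-3) = 26/3

26/3


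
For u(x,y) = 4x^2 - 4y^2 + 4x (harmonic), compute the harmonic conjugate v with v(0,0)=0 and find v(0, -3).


Step 1: v_x = -u_y = 8y + 0
Step 2: v_y = u_x = 8x + 4
Step 3: v = 8xy + 4y + C
Step 4: v(0,0) = 0 => C = 0
Step 5: v(0, -3) = -12

-12


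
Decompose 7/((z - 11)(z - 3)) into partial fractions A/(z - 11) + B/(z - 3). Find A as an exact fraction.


Step 1: Multiply both sides by (z - 11) and set z = 11
Step 2: A = 7 / (11 - 3)
Step 3: A = 7 / 8
Step 4: A = 7/8

7/8


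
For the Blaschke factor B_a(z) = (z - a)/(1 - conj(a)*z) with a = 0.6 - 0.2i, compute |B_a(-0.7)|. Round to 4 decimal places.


Step 1: Numerator z0 - a = -0.7 - (0.6 - 0.2i) = -1.3 + 0.2i
Step 2: Denominator 1 - conj(a)*z0 = 1 - (0.6 + 0.2i)*(-0.7) = 1.42 + 0.14i
Step 3: |z0 - a|^2 = (-1.3)^2 + 0.2^2 = 1.73; |1 - conj(a)*z0|^2 = 1.42^2 + 0.14^2 = 2.036
Step 4: |B_a(-0.7)| = sqrt(1.73 / 2.036) = sqrt(0.849705)
Step 5: = 0.9218

0.9218


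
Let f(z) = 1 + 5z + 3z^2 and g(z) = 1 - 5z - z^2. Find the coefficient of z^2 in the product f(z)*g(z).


Step 1: z^2 term in f*g comes from: (1)*(-z^2) + (5z)*(-5z) + (3z^2)*(1)
Step 2: = -1 - 25 + 3
Step 3: = -23

-23


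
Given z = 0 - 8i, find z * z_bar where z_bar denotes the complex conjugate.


Step 1: conj(z) = 0 + 8i
Step 2: z * conj(z) = 0^2 + (-8)^2
Step 3: = 0 + 64 = 64

64


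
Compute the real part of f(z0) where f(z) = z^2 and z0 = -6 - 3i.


Step 1: z0 = -6 - 3i
Step 2: z0^2 = (-6)^2 - (-3)^2 + 36i
Step 3: real part = 36 - 9 = 27

27


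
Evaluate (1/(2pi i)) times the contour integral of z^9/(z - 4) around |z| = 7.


Step 1: f(z) = z^9, a = 4 is inside |z| = 7
Step 2: By Cauchy integral formula: (1/(2pi*i)) * integral = f(a)
Step 3: f(4) = 4^9 = 262144

262144


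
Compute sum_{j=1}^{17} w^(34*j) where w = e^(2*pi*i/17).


Step 1: The sum sum_{j=1}^{n} w^(k*j) equals n if n | k, else 0.
Step 2: Here n = 17, k = 34
Step 3: Does n divide k? 17 | 34 -> True
Step 4: Sum = 17

17


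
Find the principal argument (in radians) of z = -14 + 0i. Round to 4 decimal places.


Step 1: z = -14 + 0i
Step 2: arg(z) = atan2(0, -14)
Step 3: arg(z) = 3.1416

3.1416


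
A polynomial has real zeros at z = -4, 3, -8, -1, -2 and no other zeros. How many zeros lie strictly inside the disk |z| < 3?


Step 1: Check each root:
  z = -4: |-4| = 4 >= 3
  z = 3: |3| = 3 >= 3
  z = -8: |-8| = 8 >= 3
  z = -1: |-1| = 1 < 3
  z = -2: |-2| = 2 < 3
Step 2: Count = 2

2


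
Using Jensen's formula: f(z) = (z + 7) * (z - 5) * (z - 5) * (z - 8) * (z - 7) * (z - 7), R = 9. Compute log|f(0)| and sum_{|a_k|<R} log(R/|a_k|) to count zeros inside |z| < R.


Jensen's formula: (1/2pi)*integral log|f(Re^it)|dt = log|f(0)| + sum_{|a_k|<R} log(R/|a_k|)
Step 1: f(0) = 7 * (-5) * (-5) * (-8) * (-7) * (-7) = -68600
Step 2: log|f(0)| = log|-7| + log|5| + log|5| + log|8| + log|7| + log|7| = 11.136
Step 3: Zeros inside |z| < 9: -7, 5, 5, 8, 7, 7
Step 4: Jensen sum = log(9/7) + log(9/5) + log(9/5) + log(9/8) + log(9/7) + log(9/7) = 2.0473
Step 5: n(R) = number of terms in the Jensen sum = count of zeros inside |z| < 9 = 6

6
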